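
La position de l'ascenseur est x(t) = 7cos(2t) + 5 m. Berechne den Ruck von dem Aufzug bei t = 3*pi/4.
Wir müssen unsere Gleichung für die Position x(t) = 7·cos(2·t) + 5 3-mal ableiten. Mit d/dt von x(t) finden wir v(t) = -14·sin(2·t). Die Ableitung von der Geschwindigkeit ergibt die Beschleunigung: a(t) = -28·cos(2·t). Mit d/dt von a(t) finden wir j(t) = 56·sin(2·t). Mit j(t) = 56·sin(2·t) und Einsetzen von t = 3*pi/4, finden wir j = -56.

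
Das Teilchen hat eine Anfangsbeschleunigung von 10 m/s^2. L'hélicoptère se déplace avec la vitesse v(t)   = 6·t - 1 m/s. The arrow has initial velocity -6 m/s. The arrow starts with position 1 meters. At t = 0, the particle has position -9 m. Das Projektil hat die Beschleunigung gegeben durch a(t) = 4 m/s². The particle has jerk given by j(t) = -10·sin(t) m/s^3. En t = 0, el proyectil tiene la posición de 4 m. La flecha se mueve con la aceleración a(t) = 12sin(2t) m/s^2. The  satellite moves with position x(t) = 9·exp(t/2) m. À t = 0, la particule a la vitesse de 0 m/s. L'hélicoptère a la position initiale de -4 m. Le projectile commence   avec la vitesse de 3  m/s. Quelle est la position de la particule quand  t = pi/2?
En partant du jerk j(t) = -10·sin(t), nous prenons 3 intégrales. En prenant ∫j(t)dt et en appliquant a(0) = 10, nous trouvons a(t) = 10·cos(t). En prenant ∫a(t)dt et en appliquant v(0) = 0, nous trouvons v(t) = 10·sin(t). En intégrant la vitesse et en utilisant la condition initiale x(0) = -9, nous obtenons x(t) = 1 - 10·cos(t). En utilisant x(t) = 1 - 10·cos(t) et en substituant t = pi/2, nous trouvons x = 1.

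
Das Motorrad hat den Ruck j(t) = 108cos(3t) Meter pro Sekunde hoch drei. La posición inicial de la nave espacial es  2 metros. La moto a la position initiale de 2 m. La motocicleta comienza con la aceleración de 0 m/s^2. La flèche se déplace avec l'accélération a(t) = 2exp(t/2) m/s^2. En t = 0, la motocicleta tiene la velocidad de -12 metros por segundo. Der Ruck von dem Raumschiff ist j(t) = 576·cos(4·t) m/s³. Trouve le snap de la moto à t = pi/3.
Pour résoudre ceci, nous devons prendre 1 dérivée de notre équation du jerk j(t) = 108·cos(3·t). En dérivant le jerk, nous obtenons le snap: s(t) = -324·sin(3·t). Nous avons le snap s(t) = -324·sin(3·t). En substituant t = pi/3: s(pi/3) = 0.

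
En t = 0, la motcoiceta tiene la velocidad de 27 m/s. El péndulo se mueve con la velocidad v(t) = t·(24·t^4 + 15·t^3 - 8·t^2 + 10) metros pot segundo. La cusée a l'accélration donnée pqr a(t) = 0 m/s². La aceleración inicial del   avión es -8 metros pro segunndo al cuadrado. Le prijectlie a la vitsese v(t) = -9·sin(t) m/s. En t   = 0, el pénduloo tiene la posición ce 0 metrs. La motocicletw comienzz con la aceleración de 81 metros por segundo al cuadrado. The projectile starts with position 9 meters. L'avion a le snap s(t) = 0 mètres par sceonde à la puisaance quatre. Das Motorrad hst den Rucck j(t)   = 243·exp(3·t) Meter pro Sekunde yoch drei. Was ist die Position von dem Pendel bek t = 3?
Wir müssen unsere Gleichung für die Geschwindigkeit v(t) = t·(24·t^4 + 15·t^3 - 8·t^2 + 10) 1-mal integrieren. Das Integral von der Geschwindigkeit, mit x(0) = 0, ergibt die Position: x(t) = 4·t^6 + 3·t^5 - 2·t^4 + 5·t^2. Mit x(t) = 4·t^6 + 3·t^5 - 2·t^4 + 5·t^2 und Einsetzen von t = 3, finden wir x = 3528.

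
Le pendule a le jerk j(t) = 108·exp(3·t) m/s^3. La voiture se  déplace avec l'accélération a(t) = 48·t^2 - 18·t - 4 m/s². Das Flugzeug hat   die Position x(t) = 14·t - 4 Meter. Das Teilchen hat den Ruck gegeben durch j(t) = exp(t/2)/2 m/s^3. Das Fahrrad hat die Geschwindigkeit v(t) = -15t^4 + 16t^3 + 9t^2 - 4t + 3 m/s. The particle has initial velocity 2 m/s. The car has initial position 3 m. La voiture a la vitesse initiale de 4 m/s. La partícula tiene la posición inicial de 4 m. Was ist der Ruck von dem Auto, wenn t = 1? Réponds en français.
En partant de l'accélération a(t) = 48·t^2 - 18·t - 4, nous prenons 1 dérivée. En dérivant l'accélération, nous obtenons le jerk: j(t) = 96·t - 18. Nous avons le jerk j(t) = 96·t - 18. En substituant t = 1: j(1) = 78.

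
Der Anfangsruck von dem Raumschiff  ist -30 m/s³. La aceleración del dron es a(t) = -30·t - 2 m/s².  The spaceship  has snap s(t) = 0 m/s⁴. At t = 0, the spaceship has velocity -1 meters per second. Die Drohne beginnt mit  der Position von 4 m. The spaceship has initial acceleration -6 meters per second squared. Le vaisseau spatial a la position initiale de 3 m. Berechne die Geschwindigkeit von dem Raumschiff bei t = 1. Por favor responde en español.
Partiendo del snap s(t) = 0, tomamos 3 antiderivadas. La integral del snap es la sacudida. Usando j(0) = -30, obtenemos j(t) = -30. La antiderivada de la sacudida es la aceleración. Usando a(0) = -6, obtenemos a(t) = -30·t - 6. La integral de la aceleración, con v(0) = -1, da la velocidad: v(t) = -15·t^2 - 6·t - 1. Tenemos la velocidad v(t) = -15·t^2 - 6·t - 1. Sustituyendo t = 1: v(1) = -22.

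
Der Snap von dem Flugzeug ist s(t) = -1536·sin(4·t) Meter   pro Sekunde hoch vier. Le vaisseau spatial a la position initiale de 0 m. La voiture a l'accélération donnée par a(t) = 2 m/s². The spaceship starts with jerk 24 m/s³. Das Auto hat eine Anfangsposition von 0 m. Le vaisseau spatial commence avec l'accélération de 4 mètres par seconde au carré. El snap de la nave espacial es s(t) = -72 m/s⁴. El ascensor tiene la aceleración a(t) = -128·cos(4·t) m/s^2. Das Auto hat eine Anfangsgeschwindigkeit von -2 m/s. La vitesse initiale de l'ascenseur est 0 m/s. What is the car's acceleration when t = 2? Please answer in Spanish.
Usando a(t) = 2 y sustituyendo t = 2, encontramos a = 2.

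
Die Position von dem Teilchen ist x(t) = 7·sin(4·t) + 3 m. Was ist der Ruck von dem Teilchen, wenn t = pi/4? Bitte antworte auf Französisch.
Nous devons dériver notre équation de la position x(t) = 7·sin(4·t) + 3 3 fois. En dérivant la position, nous obtenons la vitesse: v(t) = 28·cos(4·t). La dérivée de la vitesse donne l'accélération: a(t) = -112·sin(4·t). En prenant d/dt de a(t), nous trouvons j(t) = -448·cos(4·t). Nous avons le jerk j(t) = -448·cos(4·t). En substituant t = pi/4: j(pi/4) = 448.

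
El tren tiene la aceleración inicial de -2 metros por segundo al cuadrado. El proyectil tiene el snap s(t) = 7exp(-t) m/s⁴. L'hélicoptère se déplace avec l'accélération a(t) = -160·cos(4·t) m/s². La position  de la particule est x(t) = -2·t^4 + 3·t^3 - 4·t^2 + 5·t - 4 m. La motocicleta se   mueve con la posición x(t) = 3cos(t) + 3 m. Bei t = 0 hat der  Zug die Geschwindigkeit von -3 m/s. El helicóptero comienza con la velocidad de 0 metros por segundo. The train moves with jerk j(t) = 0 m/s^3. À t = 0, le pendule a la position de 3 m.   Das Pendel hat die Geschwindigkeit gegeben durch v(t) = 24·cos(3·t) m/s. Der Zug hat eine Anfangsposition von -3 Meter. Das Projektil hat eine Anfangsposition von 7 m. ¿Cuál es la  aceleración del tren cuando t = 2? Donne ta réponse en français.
En partant du jerk j(t) = 0, nous prenons 1 primitive. L'intégrale du jerk est l'accélération. En utilisant a(0) = -2, nous obtenons a(t) = -2. En utilisant a(t) = -2 et en substituant t = 2, nous trouvons a = -2.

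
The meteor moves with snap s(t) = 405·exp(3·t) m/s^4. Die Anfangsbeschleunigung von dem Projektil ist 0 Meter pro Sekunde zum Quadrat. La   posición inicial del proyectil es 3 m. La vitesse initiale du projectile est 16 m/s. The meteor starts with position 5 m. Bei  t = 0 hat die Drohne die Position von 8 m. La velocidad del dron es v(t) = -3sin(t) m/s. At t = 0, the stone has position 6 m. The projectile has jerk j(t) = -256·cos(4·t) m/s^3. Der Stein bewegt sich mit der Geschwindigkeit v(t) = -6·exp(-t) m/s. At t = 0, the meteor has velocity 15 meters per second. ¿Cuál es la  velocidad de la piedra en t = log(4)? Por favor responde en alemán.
Wir haben die Geschwindigkeit v(t) = -6·exp(-t). Durch Einsetzen von t = log(4): v(log(4)) = -3/2.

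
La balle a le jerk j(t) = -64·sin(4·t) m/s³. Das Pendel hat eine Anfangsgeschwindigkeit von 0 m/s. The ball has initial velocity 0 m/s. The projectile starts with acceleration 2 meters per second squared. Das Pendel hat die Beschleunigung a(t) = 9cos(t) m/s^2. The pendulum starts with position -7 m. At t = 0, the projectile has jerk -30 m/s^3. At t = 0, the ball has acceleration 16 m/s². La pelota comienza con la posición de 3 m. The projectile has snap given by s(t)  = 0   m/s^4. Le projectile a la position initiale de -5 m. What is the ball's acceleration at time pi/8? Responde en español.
Necesitamos integrar nuestra ecuación de la sacudida j(t) = -64·sin(4·t) 1 vez. La antiderivada de la sacudida, con a(0) = 16, da la aceleración: a(t) = 16·cos(4·t). Usando a(t) = 16·cos(4·t) y sustituyendo t = pi/8, encontramos a = 0.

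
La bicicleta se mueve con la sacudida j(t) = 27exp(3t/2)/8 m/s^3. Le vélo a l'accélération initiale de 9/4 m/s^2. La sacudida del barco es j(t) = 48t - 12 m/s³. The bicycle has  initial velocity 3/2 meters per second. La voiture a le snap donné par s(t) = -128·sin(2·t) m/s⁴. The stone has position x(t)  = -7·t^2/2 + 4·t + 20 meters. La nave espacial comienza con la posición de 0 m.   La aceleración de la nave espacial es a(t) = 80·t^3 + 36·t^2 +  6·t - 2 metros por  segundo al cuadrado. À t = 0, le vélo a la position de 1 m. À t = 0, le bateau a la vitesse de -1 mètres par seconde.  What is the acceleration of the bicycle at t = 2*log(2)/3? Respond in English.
Starting from jerk j(t) = 27·exp(3·t/2)/8, we take 1 antiderivative. Taking ∫j(t)dt and applying a(0) = 9/4, we find a(t) = 9·exp(3·t/2)/4. We have acceleration a(t) = 9·exp(3·t/2)/4. Substituting t = 2*log(2)/3: a(2*log(2)/3) = 9/2.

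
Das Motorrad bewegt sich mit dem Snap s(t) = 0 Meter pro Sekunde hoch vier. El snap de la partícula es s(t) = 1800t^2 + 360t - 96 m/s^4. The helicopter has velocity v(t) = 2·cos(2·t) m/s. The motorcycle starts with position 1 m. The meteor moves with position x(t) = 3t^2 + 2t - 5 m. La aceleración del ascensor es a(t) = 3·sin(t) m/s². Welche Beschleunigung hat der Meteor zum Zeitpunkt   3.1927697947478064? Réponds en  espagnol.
Partiendo de la posición x(t) = 3·t^2 + 2·t - 5, tomamos 2 derivadas. La derivada de la posición da la velocidad: v(t) = 6·t + 2. La derivada de la velocidad da la aceleración: a(t) = 6. De la ecuación de la aceleración a(t) = 6, sustituimos t = 3.1927697947478064 para obtener a = 6.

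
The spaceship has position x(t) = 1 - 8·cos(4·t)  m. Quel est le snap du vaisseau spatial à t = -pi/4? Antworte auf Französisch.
Pour résoudre ceci, nous devons prendre 4 dérivées de notre équation de la position x(t) = 1 - 8·cos(4·t). La dérivée de la position donne la vitesse: v(t) = 32·sin(4·t). En dérivant la vitesse, nous obtenons l'accélération: a(t) = 128·cos(4·t). La dérivée de l'accélération donne le jerk: j(t) = -512·sin(4·t). En dérivant le jerk, nous obtenons le snap: s(t) = -2048·cos(4·t). En utilisant s(t) = -2048·cos(4·t) et en substituant t = -pi/4, nous trouvons s = 2048.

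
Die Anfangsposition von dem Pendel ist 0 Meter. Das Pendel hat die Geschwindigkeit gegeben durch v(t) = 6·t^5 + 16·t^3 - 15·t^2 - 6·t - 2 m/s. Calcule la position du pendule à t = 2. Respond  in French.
Nous devons trouver l'intégrale de notre équation de la vitesse v(t) = 6·t^5 + 16·t^3 - 15·t^2 - 6·t - 2 1 fois. En prenant ∫v(t)dt et en appliquant x(0) = 0, nous trouvons x(t) = t^6 + 4·t^4 - 5·t^3 - 3·t^2 - 2·t. En utilisant x(t) = t^6 + 4·t^4 - 5·t^3 - 3·t^2 - 2·t et en substituant t = 2, nous trouvons x = 72.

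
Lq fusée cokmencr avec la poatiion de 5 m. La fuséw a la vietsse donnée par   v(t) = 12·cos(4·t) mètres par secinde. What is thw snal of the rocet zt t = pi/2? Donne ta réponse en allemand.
Um dies zu lösen, müssen wir 3 Ableitungen unserer Gleichung für die Geschwindigkeit v(t) = 12·cos(4·t) nehmen. Die Ableitung von der Geschwindigkeit ergibt die Beschleunigung: a(t) = -48·sin(4·t). Durch Ableiten von der Beschleunigung erhalten wir den Ruck: j(t) = -192·cos(4·t). Durch Ableiten von dem Ruck erhalten wir den Snap: s(t) = 768·sin(4·t). Wir haben den Snap s(t) = 768·sin(4·t). Durch Einsetzen von t = pi/2: s(pi/2) = 0.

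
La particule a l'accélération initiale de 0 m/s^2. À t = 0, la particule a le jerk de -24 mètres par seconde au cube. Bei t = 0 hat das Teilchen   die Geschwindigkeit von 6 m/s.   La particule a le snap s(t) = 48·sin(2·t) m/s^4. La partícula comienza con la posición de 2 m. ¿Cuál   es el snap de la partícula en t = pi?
De la ecuación del snap s(t) = 48·sin(2·t), sustituimos t = pi para obtener s = 0.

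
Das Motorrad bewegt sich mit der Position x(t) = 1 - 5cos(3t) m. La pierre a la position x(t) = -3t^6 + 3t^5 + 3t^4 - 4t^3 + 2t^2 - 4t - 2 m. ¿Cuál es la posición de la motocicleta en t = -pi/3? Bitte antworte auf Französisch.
Nous avons la position x(t) = 1 - 5·cos(3·t). En substituant t = -pi/3: x(-pi/3) = 6.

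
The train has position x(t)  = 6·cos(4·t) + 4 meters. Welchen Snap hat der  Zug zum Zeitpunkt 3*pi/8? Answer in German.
Ausgehend von der Position x(t) = 6·cos(4·t) + 4, nehmen wir 4 Ableitungen. Mit d/dt von x(t) finden wir v(t) = -24·sin(4·t). Mit d/dt von v(t) finden wir a(t) = -96·cos(4·t). Durch Ableiten von der Beschleunigung erhalten wir den Ruck: j(t) = 384·sin(4·t). Durch Ableiten von dem Ruck erhalten wir den Snap: s(t) = 1536·cos(4·t). Wir haben den Snap s(t) = 1536·cos(4·t). Durch Einsetzen von t = 3*pi/8: s(3*pi/8) = 0.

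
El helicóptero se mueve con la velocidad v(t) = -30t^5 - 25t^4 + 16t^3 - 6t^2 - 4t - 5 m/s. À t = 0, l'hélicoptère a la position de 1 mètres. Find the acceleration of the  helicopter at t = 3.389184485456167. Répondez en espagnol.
Partiendo de la velocidad v(t) = -30·t^5 - 25·t^4 + 16·t^3 - 6·t^2 - 4·t - 5, tomamos 1 derivada. Derivando la velocidad, obtenemos la aceleración: a(t) = -150·t^4 - 100·t^3 + 48·t^2 - 12·t - 4. De la ecuación de la aceleración a(t) = -150·t^4 - 100·t^3 + 48·t^2 - 12·t - 4, sustituimos t = 3.389184485456167 para obtener a = -23177.5244094272.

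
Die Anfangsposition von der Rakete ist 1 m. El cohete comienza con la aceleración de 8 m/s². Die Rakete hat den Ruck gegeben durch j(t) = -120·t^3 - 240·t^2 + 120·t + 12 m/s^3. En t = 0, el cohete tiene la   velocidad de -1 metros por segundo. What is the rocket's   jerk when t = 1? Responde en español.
Usando j(t) = -120·t^3 - 240·t^2 + 120·t + 12 y sustituyendo t = 1, encontramos j = -228.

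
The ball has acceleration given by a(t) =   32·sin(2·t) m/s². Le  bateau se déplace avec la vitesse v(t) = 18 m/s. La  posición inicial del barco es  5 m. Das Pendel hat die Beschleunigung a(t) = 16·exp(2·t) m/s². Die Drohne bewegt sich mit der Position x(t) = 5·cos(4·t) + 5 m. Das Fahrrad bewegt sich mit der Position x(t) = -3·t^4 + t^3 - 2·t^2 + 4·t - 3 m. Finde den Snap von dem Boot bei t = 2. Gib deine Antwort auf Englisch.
To solve this, we need to take 3 derivatives of our velocity equation v(t) = 18. Taking d/dt of v(t), we find a(t) = 0. The derivative of acceleration gives jerk: j(t) = 0. Taking d/dt of j(t), we find s(t) = 0. Using s(t) = 0 and substituting t = 2, we find s = 0.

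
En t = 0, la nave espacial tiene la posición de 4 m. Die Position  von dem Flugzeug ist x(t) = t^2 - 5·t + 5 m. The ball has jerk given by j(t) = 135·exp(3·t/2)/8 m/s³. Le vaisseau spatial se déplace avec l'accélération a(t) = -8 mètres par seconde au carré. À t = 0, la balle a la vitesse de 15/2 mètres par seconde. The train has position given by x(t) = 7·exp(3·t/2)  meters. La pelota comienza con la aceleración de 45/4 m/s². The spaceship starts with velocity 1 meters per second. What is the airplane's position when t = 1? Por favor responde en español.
De la ecuación de la posición x(t) = t^2 - 5·t + 5, sustituimos t = 1 para obtener x = 1.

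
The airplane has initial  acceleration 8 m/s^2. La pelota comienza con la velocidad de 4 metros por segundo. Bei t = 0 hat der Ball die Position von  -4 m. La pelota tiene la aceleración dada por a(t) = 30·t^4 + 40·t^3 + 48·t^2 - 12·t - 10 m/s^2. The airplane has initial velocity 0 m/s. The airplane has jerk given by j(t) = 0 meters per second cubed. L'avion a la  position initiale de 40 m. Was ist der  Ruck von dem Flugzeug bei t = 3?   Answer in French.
En utilisant j(t) = 0 et en substituant t = 3, nous trouvons j = 0.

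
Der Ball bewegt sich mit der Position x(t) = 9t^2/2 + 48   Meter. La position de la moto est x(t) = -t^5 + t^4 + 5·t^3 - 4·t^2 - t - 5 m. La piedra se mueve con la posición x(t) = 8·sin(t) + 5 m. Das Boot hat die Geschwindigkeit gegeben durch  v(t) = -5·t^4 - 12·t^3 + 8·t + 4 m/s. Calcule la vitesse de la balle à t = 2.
Nous devons dériver notre équation de la position x(t) = 9·t^2/2 + 48 1 fois. La dérivée de la position donne la vitesse: v(t) = 9·t. De l'équation de la vitesse v(t) = 9·t, nous substituons t = 2 pour obtenir v = 18.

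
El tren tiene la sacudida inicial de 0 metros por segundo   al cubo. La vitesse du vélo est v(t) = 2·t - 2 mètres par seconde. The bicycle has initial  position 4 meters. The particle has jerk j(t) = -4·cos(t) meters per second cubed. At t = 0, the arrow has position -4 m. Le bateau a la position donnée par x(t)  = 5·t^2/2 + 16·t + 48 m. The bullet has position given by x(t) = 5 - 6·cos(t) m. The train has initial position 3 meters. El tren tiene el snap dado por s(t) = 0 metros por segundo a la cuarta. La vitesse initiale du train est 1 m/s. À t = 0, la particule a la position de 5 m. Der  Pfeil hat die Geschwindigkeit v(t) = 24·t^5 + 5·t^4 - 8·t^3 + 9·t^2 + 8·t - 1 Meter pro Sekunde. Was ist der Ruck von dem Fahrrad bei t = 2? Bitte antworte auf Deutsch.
Wir müssen unsere Gleichung für die Geschwindigkeit v(t) = 2·t - 2 2-mal ableiten. Durch Ableiten von der Geschwindigkeit erhalten wir die Beschleunigung: a(t) = 2. Die Ableitung von der Beschleunigung ergibt den Ruck: j(t) = 0. Wir haben den Ruck j(t) = 0. Durch Einsetzen von t = 2: j(2) = 0.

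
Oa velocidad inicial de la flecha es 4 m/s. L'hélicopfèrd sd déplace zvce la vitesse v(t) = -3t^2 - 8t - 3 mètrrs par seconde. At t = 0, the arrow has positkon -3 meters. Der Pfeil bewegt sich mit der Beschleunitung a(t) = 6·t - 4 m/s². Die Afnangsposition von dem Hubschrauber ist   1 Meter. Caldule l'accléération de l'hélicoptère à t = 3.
Nous devons dériver notre équation de la vitesse v(t) = -3·t^2 - 8·t - 3 1 fois. En dérivant la vitesse, nous obtenons l'accélération: a(t) = -6·t - 8. De l'équation de l'accélération a(t) = -6·t - 8, nous substituons t = 3 pour obtenir a = -26.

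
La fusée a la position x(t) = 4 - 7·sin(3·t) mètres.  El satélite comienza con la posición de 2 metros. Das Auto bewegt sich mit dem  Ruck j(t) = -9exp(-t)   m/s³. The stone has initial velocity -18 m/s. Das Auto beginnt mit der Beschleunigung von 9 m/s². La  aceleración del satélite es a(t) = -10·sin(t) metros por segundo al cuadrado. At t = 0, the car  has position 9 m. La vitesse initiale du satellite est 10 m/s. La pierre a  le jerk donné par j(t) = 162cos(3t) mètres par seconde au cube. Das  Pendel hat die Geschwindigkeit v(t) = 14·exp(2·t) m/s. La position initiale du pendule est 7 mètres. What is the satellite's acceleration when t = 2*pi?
From the given acceleration equation a(t) = -10·sin(t), we substitute t = 2*pi to get a = 0.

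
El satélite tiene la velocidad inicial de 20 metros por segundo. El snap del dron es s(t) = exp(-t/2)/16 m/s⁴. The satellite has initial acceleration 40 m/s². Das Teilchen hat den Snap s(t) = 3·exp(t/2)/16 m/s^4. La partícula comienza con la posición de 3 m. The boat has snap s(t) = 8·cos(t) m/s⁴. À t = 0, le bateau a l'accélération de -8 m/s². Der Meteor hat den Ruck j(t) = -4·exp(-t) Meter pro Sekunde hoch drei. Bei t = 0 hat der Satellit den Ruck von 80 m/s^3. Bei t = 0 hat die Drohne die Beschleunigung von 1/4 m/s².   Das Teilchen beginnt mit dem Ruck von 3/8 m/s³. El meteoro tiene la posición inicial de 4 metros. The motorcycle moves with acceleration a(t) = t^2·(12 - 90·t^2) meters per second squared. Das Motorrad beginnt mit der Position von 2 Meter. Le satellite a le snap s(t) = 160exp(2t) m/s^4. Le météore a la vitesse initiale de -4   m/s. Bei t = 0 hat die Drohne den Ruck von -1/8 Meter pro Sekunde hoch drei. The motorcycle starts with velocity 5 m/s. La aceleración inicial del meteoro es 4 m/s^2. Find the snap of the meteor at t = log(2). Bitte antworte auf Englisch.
Starting from jerk j(t) = -4·exp(-t), we take 1 derivative. Taking d/dt of j(t), we find s(t) = 4·exp(-t). We have snap s(t) = 4·exp(-t). Substituting t = log(2): s(log(2)) = 2.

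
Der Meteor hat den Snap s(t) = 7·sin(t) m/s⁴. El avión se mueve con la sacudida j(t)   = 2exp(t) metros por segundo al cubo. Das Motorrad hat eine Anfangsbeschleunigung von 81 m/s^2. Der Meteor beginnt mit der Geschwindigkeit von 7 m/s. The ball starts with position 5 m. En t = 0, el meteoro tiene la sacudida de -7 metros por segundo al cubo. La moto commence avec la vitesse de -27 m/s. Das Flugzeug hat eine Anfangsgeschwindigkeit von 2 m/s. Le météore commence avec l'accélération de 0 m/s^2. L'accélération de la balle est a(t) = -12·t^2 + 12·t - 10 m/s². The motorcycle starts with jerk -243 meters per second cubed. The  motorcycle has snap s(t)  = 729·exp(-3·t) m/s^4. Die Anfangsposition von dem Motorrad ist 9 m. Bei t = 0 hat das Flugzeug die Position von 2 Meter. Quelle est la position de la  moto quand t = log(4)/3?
En partant du snap s(t) = 729·exp(-3·t), nous prenons 4 intégrales. En intégrant le snap et en utilisant la condition initiale j(0) = -243, nous obtenons j(t) = -243·exp(-3·t). L'intégrale du jerk, avec a(0) = 81, donne l'accélération: a(t) = 81·exp(-3·t). La primitive de l'accélération est la vitesse. En utilisant v(0) = -27, nous obtenons v(t) = -27·exp(-3·t). La primitive de la vitesse, avec x(0) = 9, donne la position: x(t) = 9·exp(-3·t). En utilisant x(t) = 9·exp(-3·t) et en substituant t = log(4)/3, nous trouvons x = 9/4.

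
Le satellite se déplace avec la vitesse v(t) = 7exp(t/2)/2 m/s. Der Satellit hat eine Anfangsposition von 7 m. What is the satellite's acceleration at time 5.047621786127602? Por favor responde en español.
Partiendo de la velocidad v(t) = 7·exp(t/2)/2, tomamos 1 derivada. Derivando la velocidad, obtenemos la aceleración: a(t) = 7·exp(t/2)/4. Usando a(t) = 7·exp(t/2)/4 y sustituyendo t = 5.047621786127602, encontramos a = 21.8330893914332.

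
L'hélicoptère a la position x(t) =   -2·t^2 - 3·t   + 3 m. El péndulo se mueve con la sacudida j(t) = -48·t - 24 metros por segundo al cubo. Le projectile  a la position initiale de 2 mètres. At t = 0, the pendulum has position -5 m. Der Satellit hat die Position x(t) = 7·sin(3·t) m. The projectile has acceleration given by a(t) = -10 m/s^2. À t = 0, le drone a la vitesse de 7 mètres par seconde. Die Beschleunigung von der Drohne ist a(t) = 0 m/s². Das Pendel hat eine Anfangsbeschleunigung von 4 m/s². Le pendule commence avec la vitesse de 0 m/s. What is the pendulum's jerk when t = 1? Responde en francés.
De l'équation du jerk j(t) = -48·t - 24, nous substituons t = 1 pour obtenir j = -72.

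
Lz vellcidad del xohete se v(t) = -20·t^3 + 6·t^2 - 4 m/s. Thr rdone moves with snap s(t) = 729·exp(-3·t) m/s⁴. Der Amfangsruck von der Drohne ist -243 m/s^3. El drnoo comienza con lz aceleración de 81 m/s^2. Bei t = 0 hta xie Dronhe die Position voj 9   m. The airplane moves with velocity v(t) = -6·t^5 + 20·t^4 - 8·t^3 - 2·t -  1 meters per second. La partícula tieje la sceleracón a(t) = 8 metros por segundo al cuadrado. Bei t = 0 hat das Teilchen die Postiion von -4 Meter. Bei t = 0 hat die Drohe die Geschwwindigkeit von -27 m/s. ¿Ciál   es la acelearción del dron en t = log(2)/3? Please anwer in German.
Wir müssen unsere Gleichung für den Snap s(t) = 729·exp(-3·t) 2-mal integrieren. Das Integral von dem Snap ist der Ruck. Mit j(0) = -243 erhalten wir j(t) = -243·exp(-3·t). Mit ∫j(t)dt und Anwendung von a(0) = 81, finden wir a(t) = 81·exp(-3·t). Aus der Gleichung für die Beschleunigung a(t) = 81·exp(-3·t), setzen wir t = log(2)/3 ein und erhalten a = 81/2.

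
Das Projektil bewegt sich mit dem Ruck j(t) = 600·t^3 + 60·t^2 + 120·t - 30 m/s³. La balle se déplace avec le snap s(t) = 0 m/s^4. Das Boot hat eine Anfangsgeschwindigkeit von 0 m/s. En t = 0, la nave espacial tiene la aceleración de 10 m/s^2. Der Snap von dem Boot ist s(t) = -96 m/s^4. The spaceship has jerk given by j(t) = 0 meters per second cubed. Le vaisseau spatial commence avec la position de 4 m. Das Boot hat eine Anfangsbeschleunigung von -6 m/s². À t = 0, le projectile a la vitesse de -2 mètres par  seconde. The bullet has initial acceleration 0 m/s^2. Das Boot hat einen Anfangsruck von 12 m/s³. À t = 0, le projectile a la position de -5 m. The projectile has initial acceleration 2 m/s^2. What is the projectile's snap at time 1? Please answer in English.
To solve this, we need to take 1 derivative of our jerk equation j(t) = 600·t^3 + 60·t^2 + 120·t - 30. The derivative of jerk gives snap: s(t) = 1800·t^2 + 120·t + 120. From the given snap equation s(t) = 1800·t^2 + 120·t + 120, we substitute t = 1 to get s = 2040.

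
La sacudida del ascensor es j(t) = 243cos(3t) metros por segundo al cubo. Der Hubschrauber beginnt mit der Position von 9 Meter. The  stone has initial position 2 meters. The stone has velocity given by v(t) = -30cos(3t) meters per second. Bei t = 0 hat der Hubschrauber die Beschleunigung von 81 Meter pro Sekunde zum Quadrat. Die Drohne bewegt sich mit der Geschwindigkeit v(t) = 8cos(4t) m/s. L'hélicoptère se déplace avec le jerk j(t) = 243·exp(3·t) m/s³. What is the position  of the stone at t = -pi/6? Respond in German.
Ausgehend von der Geschwindigkeit v(t) = -30·cos(3·t), nehmen wir 1 Integral. Die Stammfunktion von der Geschwindigkeit ist die Position. Mit x(0) = 2 erhalten wir x(t) = 2 - 10·sin(3·t). Wir haben die Position x(t) = 2 - 10·sin(3·t). Durch Einsetzen von t = -pi/6: x(-pi/6) = 12.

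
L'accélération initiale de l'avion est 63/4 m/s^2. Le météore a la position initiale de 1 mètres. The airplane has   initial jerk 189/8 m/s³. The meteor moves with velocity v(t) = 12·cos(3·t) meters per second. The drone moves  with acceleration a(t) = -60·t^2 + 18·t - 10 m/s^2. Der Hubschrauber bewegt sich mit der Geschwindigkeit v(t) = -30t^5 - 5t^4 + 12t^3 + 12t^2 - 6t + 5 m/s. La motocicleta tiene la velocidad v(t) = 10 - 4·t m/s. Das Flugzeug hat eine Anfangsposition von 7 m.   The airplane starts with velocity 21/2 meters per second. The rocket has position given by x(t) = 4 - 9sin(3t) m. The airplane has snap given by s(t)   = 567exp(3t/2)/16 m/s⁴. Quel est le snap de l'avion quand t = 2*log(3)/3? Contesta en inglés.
From the given snap equation s(t) = 567·exp(3·t/2)/16, we substitute t = 2*log(3)/3 to get s = 1701/16.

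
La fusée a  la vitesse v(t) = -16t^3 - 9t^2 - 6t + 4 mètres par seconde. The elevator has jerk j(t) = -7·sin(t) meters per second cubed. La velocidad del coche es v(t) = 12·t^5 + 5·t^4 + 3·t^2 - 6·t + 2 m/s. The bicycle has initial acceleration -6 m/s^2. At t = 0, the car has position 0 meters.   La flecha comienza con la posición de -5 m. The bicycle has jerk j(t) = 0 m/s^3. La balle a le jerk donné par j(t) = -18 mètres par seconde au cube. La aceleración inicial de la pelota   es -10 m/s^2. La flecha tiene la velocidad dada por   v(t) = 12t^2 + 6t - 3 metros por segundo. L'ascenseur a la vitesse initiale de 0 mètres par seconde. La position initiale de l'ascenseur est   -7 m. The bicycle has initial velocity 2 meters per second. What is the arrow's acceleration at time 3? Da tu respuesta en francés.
Pour résoudre ceci, nous devons prendre 1 dérivée de notre équation de la vitesse v(t) = 12·t^2 + 6·t - 3. En prenant d/dt de v(t), nous trouvons a(t) = 24·t + 6. De l'équation de l'accélération a(t) = 24·t + 6, nous substituons t = 3 pour obtenir a = 78.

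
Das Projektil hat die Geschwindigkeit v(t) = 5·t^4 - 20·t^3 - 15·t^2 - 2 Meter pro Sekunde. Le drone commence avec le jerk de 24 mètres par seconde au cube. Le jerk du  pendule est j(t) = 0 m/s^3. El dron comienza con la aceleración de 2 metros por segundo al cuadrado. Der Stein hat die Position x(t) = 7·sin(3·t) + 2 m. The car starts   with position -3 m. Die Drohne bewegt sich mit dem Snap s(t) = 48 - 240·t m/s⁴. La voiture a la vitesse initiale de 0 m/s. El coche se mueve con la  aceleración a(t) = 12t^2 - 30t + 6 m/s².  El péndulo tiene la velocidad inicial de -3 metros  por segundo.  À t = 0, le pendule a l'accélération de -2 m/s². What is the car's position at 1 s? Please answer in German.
Wir müssen das Integral unserer Gleichung für die Beschleunigung a(t) = 12·t^2 - 30·t + 6 2-mal finden. Das Integral von der Beschleunigung, mit v(0) = 0, ergibt die Geschwindigkeit: v(t) = t·(4·t^2 - 15·t + 6). Die Stammfunktion von der Geschwindigkeit, mit x(0) = -3, ergibt die Position: x(t) = t^4 - 5·t^3 + 3·t^2 - 3. Wir haben die Position x(t) = t^4 - 5·t^3 + 3·t^2 - 3. Durch Einsetzen von t = 1: x(1) = -4.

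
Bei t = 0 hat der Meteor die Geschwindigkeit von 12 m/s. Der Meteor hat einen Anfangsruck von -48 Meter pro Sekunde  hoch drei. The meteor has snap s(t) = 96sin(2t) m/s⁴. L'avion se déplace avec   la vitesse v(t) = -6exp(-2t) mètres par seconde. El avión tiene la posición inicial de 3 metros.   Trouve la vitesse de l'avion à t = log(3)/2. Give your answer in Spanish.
Tenemos la velocidad v(t) = -6·exp(-2·t). Sustituyendo t = log(3)/2: v(log(3)/2) = -2.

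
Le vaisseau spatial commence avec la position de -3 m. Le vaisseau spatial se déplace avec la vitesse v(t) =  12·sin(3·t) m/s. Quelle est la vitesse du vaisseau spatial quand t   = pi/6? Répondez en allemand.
Mit v(t) = 12·sin(3·t) und Einsetzen von t = pi/6, finden wir v = 12.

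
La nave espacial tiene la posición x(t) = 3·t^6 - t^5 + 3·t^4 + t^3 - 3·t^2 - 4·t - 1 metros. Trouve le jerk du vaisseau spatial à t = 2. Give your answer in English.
Starting from position x(t) = 3·t^6 - t^5 + 3·t^4 + t^3 - 3·t^2 - 4·t - 1, we take 3 derivatives. Taking d/dt of x(t), we find v(t) = 18·t^5 - 5·t^4 + 12·t^3 + 3·t^2 - 6·t - 4. Differentiating velocity, we get acceleration: a(t) = 90·t^4 - 20·t^3 + 36·t^2 + 6·t - 6. Taking d/dt of a(t), we find j(t) = 360·t^3 - 60·t^2 + 72·t + 6. We have jerk j(t) = 360·t^3 - 60·t^2 + 72·t + 6. Substituting t = 2: j(2) = 2790.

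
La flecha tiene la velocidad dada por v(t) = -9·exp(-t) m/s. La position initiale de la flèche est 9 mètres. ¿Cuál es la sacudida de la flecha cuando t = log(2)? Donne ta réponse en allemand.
Um dies zu lösen, müssen wir 2 Ableitungen unserer Gleichung für die Geschwindigkeit v(t) = -9·exp(-t) nehmen. Mit d/dt von v(t) finden wir a(t) = 9·exp(-t). Die Ableitung von der Beschleunigung ergibt den Ruck: j(t) = -9·exp(-t). Aus der Gleichung für den Ruck j(t) = -9·exp(-t), setzen wir t = log(2) ein und erhalten j = -9/2.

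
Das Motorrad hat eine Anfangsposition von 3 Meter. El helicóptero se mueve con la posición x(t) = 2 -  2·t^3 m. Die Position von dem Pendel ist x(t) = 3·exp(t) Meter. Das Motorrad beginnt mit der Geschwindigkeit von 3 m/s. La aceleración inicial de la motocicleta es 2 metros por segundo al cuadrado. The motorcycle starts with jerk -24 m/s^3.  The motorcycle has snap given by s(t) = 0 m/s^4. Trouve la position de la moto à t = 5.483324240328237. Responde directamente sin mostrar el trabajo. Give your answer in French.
La réponse est -609.948216588150.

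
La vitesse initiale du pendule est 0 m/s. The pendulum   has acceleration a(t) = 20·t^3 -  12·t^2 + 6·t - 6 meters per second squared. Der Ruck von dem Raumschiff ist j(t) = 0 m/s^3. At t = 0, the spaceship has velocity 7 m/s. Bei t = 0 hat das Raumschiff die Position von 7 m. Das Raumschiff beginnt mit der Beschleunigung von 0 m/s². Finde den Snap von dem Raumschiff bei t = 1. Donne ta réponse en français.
Nous devons dériver notre équation du jerk j(t) = 0 1 fois. En prenant d/dt de j(t), nous trouvons s(t) = 0. De l'équation du snap s(t) = 0, nous substituons t = 1 pour obtenir s = 0.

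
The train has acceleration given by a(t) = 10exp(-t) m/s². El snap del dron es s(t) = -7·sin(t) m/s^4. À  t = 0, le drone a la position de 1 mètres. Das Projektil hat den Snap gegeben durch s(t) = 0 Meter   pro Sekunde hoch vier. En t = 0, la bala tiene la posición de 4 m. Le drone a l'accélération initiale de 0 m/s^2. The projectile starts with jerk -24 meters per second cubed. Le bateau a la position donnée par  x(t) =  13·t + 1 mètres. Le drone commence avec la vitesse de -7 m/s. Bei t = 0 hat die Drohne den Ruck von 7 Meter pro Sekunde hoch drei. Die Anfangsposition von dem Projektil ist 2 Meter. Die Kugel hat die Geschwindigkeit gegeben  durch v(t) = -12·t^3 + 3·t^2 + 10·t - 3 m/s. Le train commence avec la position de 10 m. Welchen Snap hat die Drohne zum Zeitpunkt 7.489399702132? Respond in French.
De l'équation du snap s(t) = -7·sin(t), nous substituons t = 7.489399702132 pour obtenir s = -6.53991036062463.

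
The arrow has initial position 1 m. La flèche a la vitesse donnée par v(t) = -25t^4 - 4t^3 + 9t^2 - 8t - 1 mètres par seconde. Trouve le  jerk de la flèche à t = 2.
Pour résoudre ceci, nous devons prendre 2 dérivées de notre équation de la vitesse v(t) = -25·t^4 - 4·t^3 + 9·t^2 - 8·t - 1. En prenant d/dt de v(t), nous trouvons a(t) = -100·t^3 - 12·t^2 + 18·t - 8. En dérivant l'accélération, nous obtenons le jerk: j(t) = -300·t^2 - 24·t + 18. En utilisant j(t) = -300·t^2 - 24·t + 18 et en substituant t = 2, nous trouvons j = -1230.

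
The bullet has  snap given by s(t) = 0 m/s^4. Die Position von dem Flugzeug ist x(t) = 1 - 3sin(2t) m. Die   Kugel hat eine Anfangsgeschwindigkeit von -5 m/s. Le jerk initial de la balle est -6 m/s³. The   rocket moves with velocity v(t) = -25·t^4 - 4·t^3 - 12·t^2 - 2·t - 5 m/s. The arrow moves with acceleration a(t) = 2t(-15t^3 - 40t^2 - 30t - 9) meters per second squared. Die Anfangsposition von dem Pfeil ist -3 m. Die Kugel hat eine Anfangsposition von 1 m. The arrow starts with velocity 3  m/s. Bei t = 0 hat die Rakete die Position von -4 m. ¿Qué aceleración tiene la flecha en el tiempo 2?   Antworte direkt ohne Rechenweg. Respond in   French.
À t = 2, a = -1396.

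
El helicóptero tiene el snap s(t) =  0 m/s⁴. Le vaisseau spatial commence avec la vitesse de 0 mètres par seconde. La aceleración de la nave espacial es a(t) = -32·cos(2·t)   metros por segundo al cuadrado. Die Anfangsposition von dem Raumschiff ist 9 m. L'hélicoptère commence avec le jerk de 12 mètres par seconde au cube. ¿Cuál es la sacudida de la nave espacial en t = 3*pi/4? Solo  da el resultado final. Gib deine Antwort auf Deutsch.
Die Antwort ist -64.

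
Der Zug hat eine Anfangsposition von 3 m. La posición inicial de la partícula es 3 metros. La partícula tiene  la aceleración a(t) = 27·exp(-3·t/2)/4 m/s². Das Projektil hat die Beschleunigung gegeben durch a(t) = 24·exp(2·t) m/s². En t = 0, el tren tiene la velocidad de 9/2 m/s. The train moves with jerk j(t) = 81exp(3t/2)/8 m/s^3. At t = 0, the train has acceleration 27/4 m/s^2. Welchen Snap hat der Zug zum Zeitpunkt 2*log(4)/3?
Ausgehend von dem Ruck j(t) = 81·exp(3·t/2)/8, nehmen wir 1 Ableitung. Durch Ableiten von dem Ruck erhalten wir den Snap: s(t) = 243·exp(3·t/2)/16. Mit s(t) = 243·exp(3·t/2)/16 und Einsetzen von t = 2*log(4)/3, finden wir s = 243/4.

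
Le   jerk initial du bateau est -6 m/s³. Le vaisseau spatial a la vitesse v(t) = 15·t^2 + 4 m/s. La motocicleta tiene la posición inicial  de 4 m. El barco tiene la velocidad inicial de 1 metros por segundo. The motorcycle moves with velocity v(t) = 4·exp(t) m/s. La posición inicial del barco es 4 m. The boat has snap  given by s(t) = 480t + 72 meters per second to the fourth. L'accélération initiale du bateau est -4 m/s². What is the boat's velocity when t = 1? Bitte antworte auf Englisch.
Starting from snap s(t) = 480·t + 72, we take 3 antiderivatives. Taking ∫s(t)dt and applying j(0) = -6, we find j(t) = 240·t^2 + 72·t - 6. Finding the integral of j(t) and using a(0) = -4: a(t) = 80·t^3 + 36·t^2 - 6·t - 4. Finding the antiderivative of a(t) and using v(0) = 1: v(t) = 20·t^4 + 12·t^3 - 3·t^2 - 4·t + 1. We have velocity v(t) = 20·t^4 + 12·t^3 - 3·t^2 - 4·t + 1. Substituting t = 1: v(1) = 26.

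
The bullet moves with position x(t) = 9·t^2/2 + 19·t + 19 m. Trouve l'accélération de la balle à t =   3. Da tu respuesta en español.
Partiendo de la posición x(t) = 9·t^2/2 + 19·t + 19, tomamos 2 derivadas. Tomando d/dt de x(t), encontramos v(t) = 9·t + 19. La derivada de la velocidad da la aceleración: a(t) = 9. Usando a(t) = 9 y sustituyendo t = 3, encontramos a = 9.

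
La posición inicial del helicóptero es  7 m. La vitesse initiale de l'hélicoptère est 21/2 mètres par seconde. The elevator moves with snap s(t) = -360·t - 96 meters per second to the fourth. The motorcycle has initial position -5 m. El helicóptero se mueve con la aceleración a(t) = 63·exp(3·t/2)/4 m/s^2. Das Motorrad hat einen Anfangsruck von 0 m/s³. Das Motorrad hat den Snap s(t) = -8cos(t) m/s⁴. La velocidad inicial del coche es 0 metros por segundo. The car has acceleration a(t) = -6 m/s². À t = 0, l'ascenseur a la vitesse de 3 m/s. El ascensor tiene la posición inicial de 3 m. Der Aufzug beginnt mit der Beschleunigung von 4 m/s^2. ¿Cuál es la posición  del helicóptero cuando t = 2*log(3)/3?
Debemos encontrar la antiderivada de nuestra ecuación de la aceleración a(t) = 63·exp(3·t/2)/4 2 veces. Integrando la aceleración y usando la condición inicial v(0) = 21/2, obtenemos v(t) = 21·exp(3·t/2)/2. La antiderivada de la velocidad es la posición. Usando x(0) = 7, obtenemos x(t) = 7·exp(3·t/2). De la ecuación de la posición x(t) = 7·exp(3·t/2), sustituimos t = 2*log(3)/3 para obtener x = 21.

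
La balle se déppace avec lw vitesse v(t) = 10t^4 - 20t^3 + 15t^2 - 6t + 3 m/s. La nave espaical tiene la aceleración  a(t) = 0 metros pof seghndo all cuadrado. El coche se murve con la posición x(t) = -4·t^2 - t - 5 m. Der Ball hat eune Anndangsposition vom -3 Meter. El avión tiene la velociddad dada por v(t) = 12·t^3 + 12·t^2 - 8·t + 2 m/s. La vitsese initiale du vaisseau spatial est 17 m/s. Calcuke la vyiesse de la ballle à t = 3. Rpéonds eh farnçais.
En utilisant v(t) = 10·t^4 - 20·t^3 + 15·t^2 - 6·t + 3 et en substituant t = 3, nous trouvons v = 390.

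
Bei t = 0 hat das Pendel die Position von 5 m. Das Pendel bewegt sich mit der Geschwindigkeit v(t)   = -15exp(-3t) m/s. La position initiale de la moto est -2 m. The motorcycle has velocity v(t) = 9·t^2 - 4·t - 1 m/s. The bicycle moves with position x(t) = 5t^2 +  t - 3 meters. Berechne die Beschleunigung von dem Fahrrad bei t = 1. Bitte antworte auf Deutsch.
Um dies zu lösen, müssen wir 2 Ableitungen unserer Gleichung für die Position x(t) = 5·t^2 + t - 3 nehmen. Die Ableitung von der Position ergibt die Geschwindigkeit: v(t) = 10·t + 1. Mit d/dt von v(t) finden wir a(t) = 10. Wir haben die Beschleunigung a(t) = 10. Durch Einsetzen von t = 1: a(1) = 10.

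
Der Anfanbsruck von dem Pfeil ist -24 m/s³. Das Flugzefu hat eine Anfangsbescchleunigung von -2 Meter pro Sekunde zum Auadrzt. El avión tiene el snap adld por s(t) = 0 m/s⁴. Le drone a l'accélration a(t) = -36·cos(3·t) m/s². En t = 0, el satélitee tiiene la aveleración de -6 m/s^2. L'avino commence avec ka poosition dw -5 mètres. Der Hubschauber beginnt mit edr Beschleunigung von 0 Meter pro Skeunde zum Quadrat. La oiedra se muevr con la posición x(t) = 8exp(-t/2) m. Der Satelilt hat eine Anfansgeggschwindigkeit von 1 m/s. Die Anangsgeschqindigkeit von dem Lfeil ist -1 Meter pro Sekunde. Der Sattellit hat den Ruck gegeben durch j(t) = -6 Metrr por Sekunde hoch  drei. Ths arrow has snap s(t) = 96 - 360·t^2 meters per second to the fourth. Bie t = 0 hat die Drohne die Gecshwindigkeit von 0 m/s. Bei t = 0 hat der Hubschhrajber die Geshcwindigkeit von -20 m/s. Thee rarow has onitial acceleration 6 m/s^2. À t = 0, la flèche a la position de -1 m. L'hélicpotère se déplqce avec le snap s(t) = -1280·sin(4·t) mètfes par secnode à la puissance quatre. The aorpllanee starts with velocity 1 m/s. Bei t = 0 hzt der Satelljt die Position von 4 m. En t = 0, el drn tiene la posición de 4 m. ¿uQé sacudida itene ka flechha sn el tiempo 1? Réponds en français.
En partant du snap s(t) = 96 - 360·t^2, nous prenons 1 primitive. L'intégrale du snap, avec j(0) = -24, donne le jerk: j(t) = -120·t^3 + 96·t - 24. De l'équation du jerk j(t) = -120·t^3 + 96·t - 24, nous substituons t = 1 pour obtenir j = -48.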